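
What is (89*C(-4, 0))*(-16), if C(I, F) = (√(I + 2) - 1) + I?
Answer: 7120 - 1424*I*√2 ≈ 7120.0 - 2013.8*I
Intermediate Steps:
C(I, F) = -1 + I + √(2 + I) (C(I, F) = (√(2 + I) - 1) + I = (-1 + √(2 + I)) + I = -1 + I + √(2 + I))
(89*C(-4, 0))*(-16) = (89*(-1 - 4 + √(2 - 4)))*(-16) = (89*(-1 - 4 + √(-2)))*(-16) = (89*(-1 - 4 + I*√2))*(-16) = (89*(-5 + I*√2))*(-16) = (-445 + 89*I*√2)*(-16) = 7120 - 1424*I*√2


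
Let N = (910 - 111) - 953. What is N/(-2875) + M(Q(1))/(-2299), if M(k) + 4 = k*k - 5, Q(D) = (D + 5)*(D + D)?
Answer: -34079/6609625 ≈ -0.0051560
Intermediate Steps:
N = -154 (N = 799 - 953 = -154)
Q(D) = 2*D*(5 + D) (Q(D) = (5 + D)*(2*D) = 2*D*(5 + D))
M(k) = -9 + k² (M(k) = -4 + (k*k - 5) = -4 + (k² - 5) = -4 + (-5 + k²) = -9 + k²)
N/(-2875) + M(Q(1))/(-2299) = -154/(-2875) + (-9 + (2*1*(5 + 1))²)/(-2299) = -154*(-1/2875) + (-9 + (2*1*6)²)*(-1/2299) = 154/2875 + (-9 + 12²)*(-1/2299) = 154/2875 + (-9 + 144)*(-1/2299) = 154/2875 + 135*(-1/2299) = 154/2875 - 135/2299 = -34079/6609625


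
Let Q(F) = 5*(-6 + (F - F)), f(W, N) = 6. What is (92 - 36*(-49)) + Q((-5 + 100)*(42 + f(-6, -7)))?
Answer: 1826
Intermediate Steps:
Q(F) = -30 (Q(F) = 5*(-6 + 0) = 5*(-6) = -30)
(92 - 36*(-49)) + Q((-5 + 100)*(42 + f(-6, -7))) = (92 - 36*(-49)) - 30 = (92 + 1764) - 30 = 1856 - 30 = 1826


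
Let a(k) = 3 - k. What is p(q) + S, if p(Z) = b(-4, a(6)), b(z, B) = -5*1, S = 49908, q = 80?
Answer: 49903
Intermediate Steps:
b(z, B) = -5
p(Z) = -5
p(q) + S = -5 + 49908 = 49903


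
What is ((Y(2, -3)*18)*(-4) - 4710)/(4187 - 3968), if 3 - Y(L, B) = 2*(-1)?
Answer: -1690/73 ≈ -23.151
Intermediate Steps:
Y(L, B) = 5 (Y(L, B) = 3 - 2*(-1) = 3 - 1*(-2) = 3 + 2 = 5)
((Y(2, -3)*18)*(-4) - 4710)/(4187 - 3968) = ((5*18)*(-4) - 4710)/(4187 - 3968) = (90*(-4) - 4710)/219 = (-360 - 4710)*(1/219) = -5070*1/219 = -1690/73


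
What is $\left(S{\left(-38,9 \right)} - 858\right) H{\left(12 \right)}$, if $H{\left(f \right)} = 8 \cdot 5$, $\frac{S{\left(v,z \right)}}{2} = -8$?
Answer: $-34960$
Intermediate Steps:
$S{\left(v,z \right)} = -16$ ($S{\left(v,z \right)} = 2 \left(-8\right) = -16$)
$H{\left(f \right)} = 40$
$\left(S{\left(-38,9 \right)} - 858\right) H{\left(12 \right)} = \left(-16 - 858\right) 40 = \left(-874\right) 40 = -34960$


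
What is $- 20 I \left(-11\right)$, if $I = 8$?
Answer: $1760$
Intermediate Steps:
$- 20 I \left(-11\right) = \left(-20\right) 8 \left(-11\right) = \left(-160\right) \left(-11\right) = 1760$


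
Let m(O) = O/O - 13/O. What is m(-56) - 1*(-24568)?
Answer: 1375877/56 ≈ 24569.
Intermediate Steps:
m(O) = 1 - 13/O
m(-56) - 1*(-24568) = (-13 - 56)/(-56) - 1*(-24568) = -1/56*(-69) + 24568 = 69/56 + 24568 = 1375877/56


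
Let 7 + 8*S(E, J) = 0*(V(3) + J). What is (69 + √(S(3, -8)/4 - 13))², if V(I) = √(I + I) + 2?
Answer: 151929/32 + 207*I*√94/4 ≈ 4747.8 + 501.73*I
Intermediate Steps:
V(I) = 2 + √2*√I (V(I) = √(2*I) + 2 = √2*√I + 2 = 2 + √2*√I)
S(E, J) = -7/8 (S(E, J) = -7/8 + (0*((2 + √2*√3) + J))/8 = -7/8 + (0*((2 + √6) + J))/8 = -7/8 + (0*(2 + J + √6))/8 = -7/8 + (⅛)*0 = -7/8 + 0 = -7/8)
(69 + √(S(3, -8)/4 - 13))² = (69 + √(-7/8/4 - 13))² = (69 + √(-7/8*¼ - 13))² = (69 + √(-7/32 - 13))² = (69 + √(-423/32))² = (69 + 3*I*√94/8)²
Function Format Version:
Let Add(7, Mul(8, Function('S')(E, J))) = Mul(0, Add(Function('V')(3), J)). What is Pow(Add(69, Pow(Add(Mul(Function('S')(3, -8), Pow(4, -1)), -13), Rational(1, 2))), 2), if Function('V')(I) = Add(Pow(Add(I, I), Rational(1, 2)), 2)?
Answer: Add(Rational(151929, 32), Mul(Rational(207, 4), I, Pow(94, Rational(1, 2)))) ≈ Add(4747.8, Mul(501.73, I))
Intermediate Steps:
Function('V')(I) = Add(2, Mul(Pow(2, Rational(1, 2)), Pow(I, Rational(1, 2)))) (Function('V')(I) = Add(Pow(Mul(2, I), Rational(1, 2)), 2) = Add(Mul(Pow(2, Rational(1, 2)), Pow(I, Rational(1, 2))), 2) = Add(2, Mul(Pow(2, Rational(1, 2)), Pow(I, Rational(1, 2)))))
Function('S')(E, J) = Rational(-7, 8) (Function('S')(E, J) = Add(Rational(-7, 8), Mul(Rational(1, 8), Mul(0, Add(Add(2, Mul(Pow(2, Rational(1, 2)), Pow(3, Rational(1, 2)))), J)))) = Add(Rational(-7, 8), Mul(Rational(1, 8), Mul(0, Add(Add(2, Pow(6, Rational(1, 2))), J)))) = Add(Rational(-7, 8), Mul(Rational(1, 8), Mul(0, Add(2, J, Pow(6, Rational(1, 2)))))) = Add(Rational(-7, 8), Mul(Rational(1, 8), 0)) = Add(Rational(-7, 8), 0) = Rational(-7, 8))
Pow(Add(69, Pow(Add(Mul(Function('S')(3, -8), Pow(4, -1)), -13), Rational(1, 2))), 2) = Pow(Add(69, Pow(Add(Mul(Rational(-7, 8), Pow(4, -1)), -13), Rational(1, 2))), 2) = Pow(Add(69, Pow(Add(Mul(Rational(-7, 8), Rational(1, 4)), -13), Rational(1, 2))), 2) = Pow(Add(69, Pow(Add(Rational(-7, 32), -13), Rational(1, 2))), 2) = Pow(Add(69, Pow(Rational(-423, 32), Rational(1, 2))), 2) = Pow(Add(69, Mul(Rational(3, 8), I, Pow(94, Rational(1, 2)))), 2)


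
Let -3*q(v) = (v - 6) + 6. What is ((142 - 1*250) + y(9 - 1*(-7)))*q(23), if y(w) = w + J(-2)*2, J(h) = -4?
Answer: 2300/3 ≈ 766.67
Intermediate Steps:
q(v) = -v/3 (q(v) = -((v - 6) + 6)/3 = -((-6 + v) + 6)/3 = -v/3)
y(w) = -8 + w (y(w) = w - 4*2 = w - 8 = -8 + w)
((142 - 1*250) + y(9 - 1*(-7)))*q(23) = ((142 - 1*250) + (-8 + (9 - 1*(-7))))*(-1/3*23) = ((142 - 250) + (-8 + (9 + 7)))*(-23/3) = (-108 + (-8 + 16))*(-23/3) = (-108 + 8)*(-23/3) = -100*(-23/3) = 2300/3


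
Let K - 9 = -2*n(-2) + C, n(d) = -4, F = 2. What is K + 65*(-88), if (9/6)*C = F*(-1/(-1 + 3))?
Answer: -17111/3 ≈ -5703.7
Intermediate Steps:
C = -2/3 (C = 2*(2*(-1/(-1 + 3)))/3 = 2*(2*(-1/2))/3 = (2/3)*(-1) = -2/3 ≈ -0.66667)
K = 49/3 (K = 9 + (-2*(-4) - 2/3) = 9 + (8 - 2/3) = 9 + 22/3 = 49/3 ≈ 16.333)
K + 65*(-88) = 49/3 + 65*(-88) = 49/3 - 5720 = -17111/3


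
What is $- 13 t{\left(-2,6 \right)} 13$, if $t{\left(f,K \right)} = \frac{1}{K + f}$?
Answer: $- \frac{169}{4} \approx -42.25$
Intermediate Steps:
$- 13 t{\left(-2,6 \right)} 13 = - \frac{13}{6 - 2} \cdot 13 = - \frac{13}{4} \cdot 13 = \left(-13\right) \frac{1}{4} \cdot 13 = \left(- \frac{13}{4}\right) 13 = - \frac{169}{4}$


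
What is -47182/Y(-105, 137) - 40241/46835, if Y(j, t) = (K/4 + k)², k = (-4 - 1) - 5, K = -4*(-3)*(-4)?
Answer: -1114622807/11334070 ≈ -98.343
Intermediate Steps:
K = -48 (K = 12*(-4) = -48)
k = -10 (k = -5 - 5 = -10)
Y(j, t) = 484 (Y(j, t) = (-48/4 - 10)² = (-48*¼ - 10)² = (-12 - 10)² = (-22)² = 484)
-47182/Y(-105, 137) - 40241/46835 = -47182/484 - 40241/46835 = -47182*1/484 - 40241*1/46835 = -23591/242 - 40241/46835 = -1114622807/11334070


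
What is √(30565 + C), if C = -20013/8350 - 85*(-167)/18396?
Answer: √200317347201865187/2560110 ≈ 174.82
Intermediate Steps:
C = -124815449/76803300 (C = -20013*1/8350 + 14195*(1/18396) = -20013/8350 + 14195/18396 = -124815449/76803300 ≈ -1.6251)
√(30565 + C) = √(30565 - 124815449/76803300) = √(2347368049051/76803300) = √200317347201865187/2560110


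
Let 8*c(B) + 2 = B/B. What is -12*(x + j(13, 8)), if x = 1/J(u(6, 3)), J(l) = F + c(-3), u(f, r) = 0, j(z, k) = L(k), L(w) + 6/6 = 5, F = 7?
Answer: -2736/55 ≈ -49.745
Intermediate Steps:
L(w) = 4 (L(w) = -1 + 5 = 4)
c(B) = -1/8 (c(B) = -1/4 + (B/B)/8 = -1/4 + (1/8)*1 = -1/4 + 1/8 = -1/8)
j(z, k) = 4
J(l) = 55/8 (J(l) = 7 - 1/8 = 55/8)
x = 8/55 (x = 1/(55/8) = 8/55 ≈ 0.14545)
-12*(x + j(13, 8)) = -12*(8/55 + 4) = -12*228/55 = -2736/55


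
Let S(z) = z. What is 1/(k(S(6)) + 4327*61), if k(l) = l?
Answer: 1/263953 ≈ 3.7886e-6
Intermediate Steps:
1/(k(S(6)) + 4327*61) = 1/(6 + 4327*61) = 1/(6 + 263947) = 1/263953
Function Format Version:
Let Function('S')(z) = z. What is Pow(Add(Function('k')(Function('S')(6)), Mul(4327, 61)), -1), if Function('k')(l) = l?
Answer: Rational(1, 263953) ≈ 3.7886e-6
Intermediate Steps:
Pow(Add(Function('k')(Function('S')(6)), Mul(4327, 61)), -1) = Pow(Add(6, Mul(4327, 61)), -1) = Pow(Add(6, 263947), -1) = Pow(263953, -1) = Rational(1, 263953)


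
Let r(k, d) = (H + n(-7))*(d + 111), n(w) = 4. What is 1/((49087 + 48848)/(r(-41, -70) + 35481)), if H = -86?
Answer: 32119/97935 ≈ 0.32796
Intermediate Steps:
r(k, d) = -9102 - 82*d (r(k, d) = (-86 + 4)*(d + 111) = -82*(111 + d) = -9102 - 82*d)
1/((49087 + 48848)/(r(-41, -70) + 35481)) = 1/((49087 + 48848)/((-9102 - 82*(-70)) + 35481)) = 1/(97935/((-9102 + 5740) + 35481)) = 1/(97935/(-3362 + 35481)) = 1/(97935/32119) = 32119/97935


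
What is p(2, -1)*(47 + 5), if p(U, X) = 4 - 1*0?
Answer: 208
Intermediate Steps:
p(U, X) = 4 (p(U, X) = 4 + 0 = 4)
p(2, -1)*(47 + 5) = 4*(47 + 5) = 4*52 = 208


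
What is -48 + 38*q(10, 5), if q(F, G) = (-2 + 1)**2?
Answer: -10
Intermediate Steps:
q(F, G) = 1 (q(F, G) = (-1)**2 = 1)
-48 + 38*q(10, 5) = -48 + 38*1 = -48 + 38 = -10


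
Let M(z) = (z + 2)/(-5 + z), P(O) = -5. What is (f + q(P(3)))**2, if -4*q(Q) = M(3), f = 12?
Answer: 10201/64 ≈ 159.39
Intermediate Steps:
M(z) = (2 + z)/(-5 + z)
q(Q) = 5/8 (q(Q) = -(2 + 3)/(4*(-5 + 3)) = -5/(4*(-2)) = -(-1)*5/8 = -1/4*(-5/2) = 5/8)
(f + q(P(3)))**2 = (12 + 5/8)**2 = (101/8)**2 = 10201/64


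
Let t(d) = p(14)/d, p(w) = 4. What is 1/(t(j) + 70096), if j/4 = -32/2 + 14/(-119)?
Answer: 274/19206287 ≈ 1.4266e-5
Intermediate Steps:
j = -1096/17 (j = 4*(-32/2 + 14/(-119)) = 4*(-32*½ + 14*(-1/119)) = 4*(-16 - 2/17) = 4*(-274/17) = -1096/17 ≈ -64.471)
t(d) = 4/d
1/(t(j) + 70096) = 1/(4/(-1096/17) + 70096) = 1/(4*(-17/1096) + 70096) = 1/(-17/274 + 70096) = 1/(19206287/274) = 274/19206287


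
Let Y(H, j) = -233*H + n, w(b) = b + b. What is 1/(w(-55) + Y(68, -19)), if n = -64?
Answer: -1/16018 ≈ -6.2430e-5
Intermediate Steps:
w(b) = 2*b
Y(H, j) = -64 - 233*H (Y(H, j) = -233*H - 64 = -64 - 233*H)
1/(w(-55) + Y(68, -19)) = 1/(2*(-55) + (-64 - 233*68)) = 1/(-110 + (-64 - 15844)) = 1/(-110 - 15908) = 1/(-16018) = -1/16018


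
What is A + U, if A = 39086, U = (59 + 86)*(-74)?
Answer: 28356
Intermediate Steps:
U = -10730 (U = 145*(-74) = -10730)
A + U = 39086 - 10730 = 28356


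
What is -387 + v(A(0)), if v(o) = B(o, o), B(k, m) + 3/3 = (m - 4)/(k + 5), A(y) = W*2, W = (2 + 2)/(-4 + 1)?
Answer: -2736/7 ≈ -390.86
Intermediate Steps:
W = -4/3 (W = 4/(-3) = 4*(-⅓) = -4/3 ≈ -1.3333)
A(y) = -8/3 (A(y) = -4/3*2 = -8/3)
B(k, m) = -1 + (-4 + m)/(5 + k) (B(k, m) = -1 + (m - 4)/(k + 5) = -1 + (-4 + m)/(5 + k))
v(o) = -9/(5 + o) (v(o) = (-9 + o - o)/(5 + o) = -9/(5 + o))
-387 + v(A(0)) = -387 - 9/(5 - 8/3) = -387 - 9/7/3 = -387 - 9*3/7 = -387 - 27/7 = -2736/7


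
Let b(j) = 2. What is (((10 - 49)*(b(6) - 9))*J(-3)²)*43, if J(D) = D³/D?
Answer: 950859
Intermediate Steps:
J(D) = D²
(((10 - 49)*(b(6) - 9))*J(-3)²)*43 = (((10 - 49)*(2 - 9))*((-3)²)²)*43 = (-39*(-7)*9²)*43 = (273*81)*43 = 22113*43 = 950859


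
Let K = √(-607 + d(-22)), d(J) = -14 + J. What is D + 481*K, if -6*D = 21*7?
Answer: -49/2 + 481*I*√643 ≈ -24.5 + 12197.0*I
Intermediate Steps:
D = -49/2 (D = -7*7/2 = -⅙*147 = -49/2 ≈ -24.500)
K = I*√643 (K = √(-607 + (-14 - 22)) = √(-607 - 36) = √(-643) = I*√643 ≈ 25.357*I)
D + 481*K = -49/2 + 481*(I*√643) = -49/2 + 481*I*√643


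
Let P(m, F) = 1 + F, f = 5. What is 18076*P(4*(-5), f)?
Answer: 108456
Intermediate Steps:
18076*P(4*(-5), f) = 18076*(1 + 5) = 18076*6 = 108456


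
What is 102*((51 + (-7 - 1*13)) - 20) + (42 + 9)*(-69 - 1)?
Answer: -2448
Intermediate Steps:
102*((51 + (-7 - 1*13)) - 20) + (42 + 9)*(-69 - 1) = 102*((51 + (-7 - 13)) - 20) + 51*(-70) = 102*((51 - 20) - 20) - 3570 = 102*(31 - 20) - 3570 = 102*11 - 3570 = 1122 - 3570 = -2448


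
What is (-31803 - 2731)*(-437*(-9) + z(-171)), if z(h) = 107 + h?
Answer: -133612046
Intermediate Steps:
(-31803 - 2731)*(-437*(-9) + z(-171)) = (-31803 - 2731)*(-437*(-9) + (107 - 171)) = -34534*(3933 - 64) = -34534*3869 = -133612046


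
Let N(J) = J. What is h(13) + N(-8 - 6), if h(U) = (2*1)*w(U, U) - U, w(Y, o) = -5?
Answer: -37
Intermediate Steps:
h(U) = -10 - U (h(U) = (2*1)*(-5) - U = 2*(-5) - U = -10 - U)
h(13) + N(-8 - 6) = (-10 - 1*13) + (-8 - 6) = (-10 - 13) - 14 = -23 - 14 = -37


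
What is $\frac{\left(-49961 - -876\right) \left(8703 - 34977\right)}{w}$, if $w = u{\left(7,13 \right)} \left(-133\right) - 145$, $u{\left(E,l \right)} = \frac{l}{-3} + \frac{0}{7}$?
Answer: $\frac{1934488935}{647} \approx 2.9899 \cdot 10^{6}$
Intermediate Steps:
$u{\left(E,l \right)} = - \frac{l}{3}$ ($u{\left(E,l \right)} = l \left(- \frac{1}{3}\right) + 0 \cdot \frac{1}{7} = - \frac{l}{3} + 0 = - \frac{l}{3}$)
$w = \frac{1294}{3}$ ($w = \left(- \frac{1}{3}\right) 13 \left(-133\right) - 145 = \left(- \frac{13}{3}\right) \left(-133\right) - 145 = \frac{1729}{3} - 145 = \frac{1294}{3} \approx 431.33$)
$\frac{\left(-49961 - -876\right) \left(8703 - 34977\right)}{w} = \frac{\left(-49961 - -876\right) \left(8703 - 34977\right)}{\frac{1294}{3}} = \left(-49961 + \left(-7329 + 8205\right)\right) \left(-26274\right) \frac{3}{1294} = \left(-49961 + 876\right) \left(-26274\right) \frac{3}{1294} = \left(-49085\right) \left(-26274\right) \frac{3}{1294} = 1289659290 \cdot \frac{3}{1294} = \frac{1934488935}{647}$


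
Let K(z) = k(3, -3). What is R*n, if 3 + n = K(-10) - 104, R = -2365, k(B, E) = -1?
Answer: 255420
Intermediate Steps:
K(z) = -1
n = -108 (n = -3 + (-1 - 104) = -3 - 105 = -108)
R*n = -2365*(-108) = 255420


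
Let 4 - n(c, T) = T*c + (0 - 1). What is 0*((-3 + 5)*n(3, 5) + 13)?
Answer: 0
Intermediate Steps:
n(c, T) = 5 - T*c (n(c, T) = 4 - (T*c + (0 - 1)) = 4 - (T*c - 1) = 4 - (-1 + T*c) = 4 + (1 - T*c) = 5 - T*c)
0*((-3 + 5)*n(3, 5) + 13) = 0*((-3 + 5)*(5 - 1*5*3) + 13) = 0*(2*(5 - 15) + 13) = 0*(2*(-10) + 13) = 0*(-20 + 13) = 0*(-7) = 0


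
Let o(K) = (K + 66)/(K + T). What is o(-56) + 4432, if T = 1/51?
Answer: 2530570/571 ≈ 4431.8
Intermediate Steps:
T = 1/51 ≈ 0.019608
o(K) = (66 + K)/(1/51 + K) (o(K) = (K + 66)/(K + 1/51) = (66 + K)/(1/51 + K))
o(-56) + 4432 = 51*(66 - 56)/(1 + 51*(-56)) + 4432 = 51*10/(1 - 2856) + 4432 = 51*10/(-2855) + 4432 = 51*(-1/2855)*10 + 4432 = -102/571 + 4432 = 2530570/571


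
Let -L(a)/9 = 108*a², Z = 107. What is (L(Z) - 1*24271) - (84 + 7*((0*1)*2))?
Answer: -11152783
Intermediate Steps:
L(a) = -972*a²
(L(Z) - 1*24271) - (84 + 7*((0*1)*2)) = (-972*107² - 1*24271) - (84 + 7*((0*1)*2)) = (-972*11449 - 24271) - (84 + 7*(0*2)) = (-11128428 - 24271) - (84 + 7*0) = -11152699 - (84 + 0) = -11152699 - 1*84 = -11152699 - 84 = -11152783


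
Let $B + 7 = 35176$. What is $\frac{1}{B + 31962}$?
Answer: $\frac{1}{67131} \approx 1.4896 \cdot 10^{-5}$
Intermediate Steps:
$B = 35169$ ($B = -7 + 35176 = 35169$)
$\frac{1}{B + 31962} = \frac{1}{35169 + 31962} = \frac{1}{67131}$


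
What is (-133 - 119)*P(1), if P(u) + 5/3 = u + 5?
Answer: -1092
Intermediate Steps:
P(u) = 10/3 + u (P(u) = -5/3 + (u + 5) = -5/3 + (5 + u) = 10/3 + u)
(-133 - 119)*P(1) = (-133 - 119)*(10/3 + 1) = -252*13/3 = -1092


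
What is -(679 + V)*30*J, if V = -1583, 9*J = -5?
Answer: -45200/3 ≈ -15067.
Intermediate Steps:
J = -5/9 (J = (1/9)*(-5) = -5/9 ≈ -0.55556)
-(679 + V)*30*J = -(679 - 1583)*30*(-5/9) = -(-904)*(-50)/3 = -1*45200/3 = -45200/3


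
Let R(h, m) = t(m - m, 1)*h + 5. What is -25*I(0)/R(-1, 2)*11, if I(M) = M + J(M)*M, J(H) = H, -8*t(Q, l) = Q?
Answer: 0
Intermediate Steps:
t(Q, l) = -Q/8
R(h, m) = 5 (R(h, m) = (-(m - m)/8)*h + 5 = (-⅛*0)*h + 5 = 0*h + 5 = 0 + 5 = 5)
I(M) = M + M² (I(M) = M + M*M = M + M²)
-25*I(0)/R(-1, 2)*11 = -25*0*(1 + 0)/5*11 = -25*0*1/5*11 = -0/5*11 = -25*0*11 = 0*11 = 0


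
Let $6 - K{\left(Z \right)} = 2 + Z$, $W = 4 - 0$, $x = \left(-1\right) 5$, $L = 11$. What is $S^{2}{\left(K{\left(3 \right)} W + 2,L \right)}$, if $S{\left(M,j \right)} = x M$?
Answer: $900$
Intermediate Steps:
$x = -5$
$W = 4$ ($W = 4 + 0 = 4$)
$K{\left(Z \right)} = 4 - Z$ ($K{\left(Z \right)} = 6 - \left(2 + Z\right) = 4 - Z$)
$S{\left(M,j \right)} = - 5 M$
$S^{2}{\left(K{\left(3 \right)} W + 2,L \right)} = \left(- 5 \left(\left(4 - 3\right) 4 + 2\right)\right)^{2} = \left(- 5 \left(1 \cdot 4 + 2\right)\right)^{2} = \left(- 5 \left(4 + 2\right)\right)^{2} = \left(\left(-5\right) 6\right)^{2} = \left(-30\right)^{2} = 900$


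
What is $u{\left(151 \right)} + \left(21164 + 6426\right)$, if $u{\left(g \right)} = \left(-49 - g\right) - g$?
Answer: $27239$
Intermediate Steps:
$u{\left(g \right)} = -49 - 2 g$
$u{\left(151 \right)} + \left(21164 + 6426\right) = \left(-49 - 302\right) + \left(21164 + 6426\right) = \left(-49 - 302\right) + 27590 = -351 + 27590 = 27239$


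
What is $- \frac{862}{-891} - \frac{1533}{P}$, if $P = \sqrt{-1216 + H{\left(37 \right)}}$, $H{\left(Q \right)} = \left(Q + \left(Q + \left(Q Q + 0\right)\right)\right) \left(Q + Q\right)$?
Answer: $\frac{862}{891} - \frac{1533 \sqrt{105566}}{105566} \approx -3.7508$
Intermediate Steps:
$H{\left(Q \right)} = 2 Q \left(Q^{2} + 2 Q\right)$ ($H{\left(Q \right)} = \left(Q + \left(Q + \left(Q^{2} + 0\right)\right)\right) 2 Q = \left(Q + \left(Q + Q^{2}\right)\right) 2 Q = \left(Q^{2} + 2 Q\right) 2 Q = 2 Q \left(Q^{2} + 2 Q\right)$)
$P = \sqrt{105566}$ ($P = \sqrt{-1216 + 2 \cdot 37^{2} \left(2 + 37\right)} = \sqrt{-1216 + 2 \cdot 1369 \cdot 39} = \sqrt{-1216 + 106782} = \sqrt{105566} \approx 324.91$)
$- \frac{862}{-891} - \frac{1533}{P} = - \frac{862}{-891} - \frac{1533}{\sqrt{105566}} = \left(-862\right) \left(- \frac{1}{891}\right) - 1533 \frac{\sqrt{105566}}{105566} = \frac{862}{891} - \frac{1533 \sqrt{105566}}{105566}$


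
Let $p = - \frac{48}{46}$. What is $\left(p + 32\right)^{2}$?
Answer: $\frac{506944}{529} \approx 958.31$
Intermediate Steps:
$p = - \frac{24}{23}$ ($p = \left(-48\right) \frac{1}{46} = - \frac{24}{23} \approx -1.0435$)
$\left(p + 32\right)^{2} = \left(- \frac{24}{23} + 32\right)^{2} = \left(\frac{712}{23}\right)^{2} = \frac{506944}{529}$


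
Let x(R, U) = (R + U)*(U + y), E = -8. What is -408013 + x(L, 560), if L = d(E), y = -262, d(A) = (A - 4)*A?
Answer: -212525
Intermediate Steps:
d(A) = A*(-4 + A) (d(A) = (-4 + A)*A = A*(-4 + A))
L = 96 (L = -8*(-4 - 8) = -8*(-12) = 96)
x(R, U) = (-262 + U)*(R + U) (x(R, U) = (R + U)*(U - 262) = (R + U)*(-262 + U) = (-262 + U)*(R + U))
-408013 + x(L, 560) = -408013 + (560**2 - 262*96 - 262*560 + 96*560) = -408013 + (313600 - 25152 - 146720 + 53760) = -408013 + 195488 = -212525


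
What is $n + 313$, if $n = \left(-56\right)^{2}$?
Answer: $3449$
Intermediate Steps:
$n = 3136$
$n + 313 = 3136 + 313 = 3449$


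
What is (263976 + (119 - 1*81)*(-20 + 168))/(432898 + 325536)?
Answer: 134800/379217 ≈ 0.35547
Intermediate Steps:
(263976 + (119 - 1*81)*(-20 + 168))/(432898 + 325536) = (263976 + (119 - 81)*148)/758434 = (263976 + 38*148)*(1/758434) = (263976 + 5624)*(1/758434) = 269600*(1/758434) = 134800/379217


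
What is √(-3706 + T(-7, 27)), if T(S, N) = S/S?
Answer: I*√3705 ≈ 60.869*I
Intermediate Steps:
T(S, N) = 1
√(-3706 + T(-7, 27)) = √(-3706 + 1) = √(-3705) = I*√3705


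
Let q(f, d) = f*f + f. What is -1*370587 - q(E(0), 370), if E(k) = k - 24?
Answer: -371139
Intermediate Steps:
E(k) = -24 + k
q(f, d) = f + f² (q(f, d) = f² + f = f + f²)
-1*370587 - q(E(0), 370) = -1*370587 - (-24 + 0)*(1 + (-24 + 0)) = -370587 - (-24)*(1 - 24) = -370587 - (-24)*(-23) = -370587 - 1*552 = -370587 - 552 = -371139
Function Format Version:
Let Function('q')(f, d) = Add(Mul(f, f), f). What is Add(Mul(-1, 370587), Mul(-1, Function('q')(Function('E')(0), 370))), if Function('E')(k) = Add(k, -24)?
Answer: -371139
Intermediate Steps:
Function('E')(k) = Add(-24, k)
Function('q')(f, d) = Add(f, Pow(f, 2)) (Function('q')(f, d) = Add(Pow(f, 2), f) = Add(f, Pow(f, 2)))
Add(Mul(-1, 370587), Mul(-1, Function('q')(Function('E')(0), 370))) = Add(Mul(-1, 370587), Mul(-1, Mul(Add(-24, 0), Add(1, Add(-24, 0))))) = Add(-370587, Mul(-1, Mul(-24, Add(1, -24)))) = Add(-370587, Mul(-1, Mul(-24, -23))) = Add(-370587, Mul(-1, 552)) = Add(-370587, -552) = -371139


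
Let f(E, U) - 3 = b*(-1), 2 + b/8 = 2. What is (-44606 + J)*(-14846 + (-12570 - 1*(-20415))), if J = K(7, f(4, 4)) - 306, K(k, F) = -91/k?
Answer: 314519925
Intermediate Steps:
b = 0 (b = -16 + 8*2 = -16 + 16 = 0)
f(E, U) = 3 (f(E, U) = 3 + 0*(-1) = 3 + 0 = 3)
J = -319 (J = -91/7 - 306 = -91*1/7 - 306 = -13 - 306 = -319)
(-44606 + J)*(-14846 + (-12570 - 1*(-20415))) = (-44606 - 319)*(-14846 + (-12570 - 1*(-20415))) = -44925*(-14846 + (-12570 + 20415)) = -44925*(-14846 + 7845) = -44925*(-7001) = 314519925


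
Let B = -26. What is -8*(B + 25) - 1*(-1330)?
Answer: 1338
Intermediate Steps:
-8*(B + 25) - 1*(-1330) = -8*(-26 + 25) - 1*(-1330) = -8*(-1) + 1330 = 8 + 1330 = 1338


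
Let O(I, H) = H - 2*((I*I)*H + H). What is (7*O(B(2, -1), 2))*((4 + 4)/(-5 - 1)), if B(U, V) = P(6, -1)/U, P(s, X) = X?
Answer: 28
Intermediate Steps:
B(U, V) = -1/U
O(I, H) = -H - 2*H*I² (O(I, H) = H - 2*(I²*H + H) = H - 2*(H*I² + H) = H - 2*(H + H*I²) = H + (-2*H - 2*H*I²) = -H - 2*H*I²)
(7*O(B(2, -1), 2))*((4 + 4)/(-5 - 1)) = (7*(-1*2*(1 + 2*(-1/2)²)))*((4 + 4)/(-5 - 1)) = (7*(-1*2*(1 + 2*(-1*½)²)))*(8/(-6)) = (7*(-1*2*(1 + 2*(-½)²)))*(8*(-⅙)) = (7*(-1*2*(1 + 2*(¼))))*(-4/3) = (7*(-1*2*(1 + ½)))*(-4/3) = (7*(-1*2*3/2))*(-4/3) = (7*(-3))*(-4/3) = -21*(-4/3) = 28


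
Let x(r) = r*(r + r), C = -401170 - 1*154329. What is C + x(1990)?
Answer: 7364701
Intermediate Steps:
C = -555499 (C = -401170 - 154329 = -555499)
x(r) = 2*r² (x(r) = r*(2*r) = 2*r²)
C + x(1990) = -555499 + 2*1990² = -555499 + 2*3960100 = -555499 + 7920200 = 7364701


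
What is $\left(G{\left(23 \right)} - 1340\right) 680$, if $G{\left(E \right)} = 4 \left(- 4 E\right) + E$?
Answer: $-1145800$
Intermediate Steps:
$G{\left(E \right)} = - 15 E$ ($G{\left(E \right)} = - 16 E + E = - 15 E$)
$\left(G{\left(23 \right)} - 1340\right) 680 = \left(\left(-15\right) 23 - 1340\right) 680 = \left(-345 - 1340\right) 680 = \left(-1685\right) 680 = -1145800$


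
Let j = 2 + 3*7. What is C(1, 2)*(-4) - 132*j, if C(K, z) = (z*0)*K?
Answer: -3036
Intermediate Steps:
C(K, z) = 0 (C(K, z) = 0*K = 0)
j = 23 (j = 2 + 21 = 23)
C(1, 2)*(-4) - 132*j = 0*(-4) - 132*23 = 0 - 3036 = -3036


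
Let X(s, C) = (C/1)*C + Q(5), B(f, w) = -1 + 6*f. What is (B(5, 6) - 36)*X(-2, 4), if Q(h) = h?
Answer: -147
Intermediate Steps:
X(s, C) = 5 + C**2 (X(s, C) = (C/1)*C + 5 = (C*1)*C + 5 = C*C + 5 = C**2 + 5 = 5 + C**2)
(B(5, 6) - 36)*X(-2, 4) = ((-1 + 6*5) - 36)*(5 + 4**2) = ((-1 + 30) - 36)*(5 + 16) = (29 - 36)*21 = -7*21 = -147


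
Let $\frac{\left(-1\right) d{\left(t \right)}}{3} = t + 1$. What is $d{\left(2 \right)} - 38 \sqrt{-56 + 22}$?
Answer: $-9 - 38 i \sqrt{34} \approx -9.0 - 221.58 i$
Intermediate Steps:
$d{\left(t \right)} = -3 - 3 t$ ($d{\left(t \right)} = - 3 \left(t + 1\right) = - 3 \left(1 + t\right) = -3 - 3 t$)
$d{\left(2 \right)} - 38 \sqrt{-56 + 22} = \left(-3 - 6\right) - 38 \sqrt{-56 + 22} = \left(-3 - 6\right) - 38 \sqrt{-34} = -9 - 38 i \sqrt{34}$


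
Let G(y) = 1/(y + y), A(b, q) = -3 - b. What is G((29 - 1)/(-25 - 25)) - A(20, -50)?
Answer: 619/28 ≈ 22.107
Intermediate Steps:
G(y) = 1/(2*y)
G((29 - 1)/(-25 - 25)) - A(20, -50) = 1/(2*(((29 - 1)/(-25 - 25)))) - (-3 - 1*20) = 1/(2*((28/(-50)))) - (-3 - 20) = 1/(2*((28*(-1/50)))) - 1*(-23) = 1/(2*(-14/25)) + 23 = (½)*(-25/14) + 23 = -25/28 + 23 = 619/28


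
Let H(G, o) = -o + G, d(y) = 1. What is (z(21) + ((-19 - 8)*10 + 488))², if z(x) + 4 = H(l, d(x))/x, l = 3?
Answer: 20214016/441 ≈ 45837.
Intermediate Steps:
H(G, o) = G - o
z(x) = -4 + 2/x (z(x) = -4 + (3 - 1*1)/x = -4 + (3 - 1)/x = -4 + 2/x)
(z(21) + ((-19 - 8)*10 + 488))² = ((-4 + 2/21) + ((-19 - 8)*10 + 488))² = ((-4 + 2*(1/21)) + (-27*10 + 488))² = ((-4 + 2/21) + (-270 + 488))² = (-82/21 + 218)² = (4496/21)² = 20214016/441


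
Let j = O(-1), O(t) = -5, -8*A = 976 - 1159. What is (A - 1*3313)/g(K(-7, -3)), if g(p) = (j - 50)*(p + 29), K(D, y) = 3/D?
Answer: 184247/88000 ≈ 2.0937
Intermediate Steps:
A = 183/8 (A = -(976 - 1159)/8 = -1/8*(-183) = 183/8 ≈ 22.875)
j = -5
g(p) = -1595 - 55*p (g(p) = (-5 - 50)*(p + 29) = -55*(29 + p) = -1595 - 55*p)
(A - 1*3313)/g(K(-7, -3)) = (183/8 - 1*3313)/(-1595 - 165/(-7)) = (183/8 - 3313)/(-1595 - 165*(-1)/7) = -26321/(8*(-1595 - 55*(-3/7))) = -26321/(8*(-1595 + 165/7)) = -26321/(8*(-11000/7)) = -26321/8*(-7/11000) = 184247/88000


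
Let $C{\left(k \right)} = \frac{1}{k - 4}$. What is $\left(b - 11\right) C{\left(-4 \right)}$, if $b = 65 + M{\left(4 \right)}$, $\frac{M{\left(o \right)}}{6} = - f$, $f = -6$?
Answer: $- \frac{45}{4} \approx -11.25$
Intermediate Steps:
$M{\left(o \right)} = 36$ ($M{\left(o \right)} = 6 \left(\left(-1\right) \left(-6\right)\right) = 6 \cdot 6 = 36$)
$C{\left(k \right)} = \frac{1}{-4 + k}$
$b = 101$ ($b = 65 + 36 = 101$)
$\left(b - 11\right) C{\left(-4 \right)} = \frac{101 - 11}{-4 - 4} = \frac{90}{-8} = 90 \left(- \frac{1}{8}\right) = - \frac{45}{4}$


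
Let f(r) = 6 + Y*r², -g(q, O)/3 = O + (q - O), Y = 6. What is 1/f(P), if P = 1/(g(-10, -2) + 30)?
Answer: 600/3601 ≈ 0.16662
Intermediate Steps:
g(q, O) = -3*q (g(q, O) = -3*(O + (q - O)) = -3*q)
P = 1/60 (P = 1/(-3*(-10) + 30) = 1/(30 + 30) = 1/60 ≈ 0.016667)
f(r) = 6 + 6*r²
1/f(P) = 1/(6 + 6*(1/60)²) = 1/(6 + 6*(1/3600)) = 1/(6 + 1/600) = 1/(3601/600) = 600/3601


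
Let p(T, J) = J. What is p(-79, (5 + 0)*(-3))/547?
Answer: -15/547 ≈ -0.027422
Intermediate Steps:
p(-79, (5 + 0)*(-3))/547 = ((5 + 0)*(-3))/547 = (5*(-3))*(1/547) = -15*1/547 = -15/547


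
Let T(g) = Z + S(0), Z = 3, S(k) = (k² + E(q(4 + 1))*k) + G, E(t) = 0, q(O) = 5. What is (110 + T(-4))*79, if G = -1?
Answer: 8848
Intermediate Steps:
S(k) = -1 + k² (S(k) = (k² + 0*k) - 1 = (k² + 0) - 1 = k² - 1 = -1 + k²)
T(g) = 2 (T(g) = 3 + (-1 + 0²) = 3 + (-1 + 0) = 3 - 1 = 2)
(110 + T(-4))*79 = (110 + 2)*79 = 112*79 = 8848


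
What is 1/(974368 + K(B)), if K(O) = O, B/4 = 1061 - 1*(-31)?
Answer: 1/978736 ≈ 1.0217e-6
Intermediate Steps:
B = 4368 (B = 4*(1061 - 1*(-31)) = 4*(1061 + 31) = 4*1092 = 4368)
1/(974368 + K(B)) = 1/(974368 + 4368) = 1/978736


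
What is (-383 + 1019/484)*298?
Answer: -27468597/242 ≈ -1.1351e+5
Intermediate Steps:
(-383 + 1019/484)*298 = -184353/484*298 = -27468597/242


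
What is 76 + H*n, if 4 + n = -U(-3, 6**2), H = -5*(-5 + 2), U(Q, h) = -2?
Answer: 46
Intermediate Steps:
H = 15 (H = -5*(-3) = 15)
n = -2 (n = -4 - 1*(-2) = -4 + 2 = -2)
76 + H*n = 76 + 15*(-2) = 76 - 30 = 46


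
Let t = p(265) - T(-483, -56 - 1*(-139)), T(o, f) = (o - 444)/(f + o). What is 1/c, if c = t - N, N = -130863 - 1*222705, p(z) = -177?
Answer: 400/141355473 ≈ 2.8297e-6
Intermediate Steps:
T(o, f) = (-444 + o)/(f + o)
N = -353568 (N = -130863 - 222705 = -353568)
t = -71727/400 (t = -177 - (-444 - 483)/((-56 - 1*(-139)) - 483) = -177 - (-927)/((-56 + 139) - 483) = -177 - (-927)/(83 - 483) = -177 - (-927)/(-400) = -177 - (-1)*(-927)/400 = -177 - 1*927/400 = -177 - 927/400 = -71727/400 ≈ -179.32)
c = 141355473/400 (c = -71727/400 - 1*(-353568) = -71727/400 + 353568 = 141355473/400 ≈ 3.5339e+5)
1/c = 1/(141355473/400) = 400/141355473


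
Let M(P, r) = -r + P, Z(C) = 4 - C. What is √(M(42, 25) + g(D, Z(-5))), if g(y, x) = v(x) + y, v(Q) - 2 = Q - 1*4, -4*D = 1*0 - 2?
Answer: 7*√2/2 ≈ 4.9497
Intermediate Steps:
D = ½ (D = -(1*0 - 2)/4 = -(0 - 2)/4 = -¼*(-2) = ½ ≈ 0.50000)
v(Q) = -2 + Q (v(Q) = 2 + (Q - 1*4) = 2 + (Q - 4) = 2 + (-4 + Q) = -2 + Q)
M(P, r) = P - r
g(y, x) = -2 + x + y (g(y, x) = (-2 + x) + y = -2 + x + y)
√(M(42, 25) + g(D, Z(-5))) = √((42 - 1*25) + (-2 + (4 - 1*(-5)) + ½)) = √((42 - 25) + (-2 + (4 + 5) + ½)) = √(17 + (-2 + 9 + ½)) = √(17 + 15/2) = √(49/2) = 7*√2/2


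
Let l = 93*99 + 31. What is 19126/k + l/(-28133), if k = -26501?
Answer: -782887996/745552633 ≈ -1.0501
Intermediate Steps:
l = 9238 (l = 9207 + 31 = 9238)
19126/k + l/(-28133) = 19126/(-26501) + 9238/(-28133) = 19126*(-1/26501) + 9238*(-1/28133) = -19126/26501 - 9238/28133 = -782887996/745552633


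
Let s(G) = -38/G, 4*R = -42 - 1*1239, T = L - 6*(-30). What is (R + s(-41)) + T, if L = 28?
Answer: -18257/164 ≈ -111.32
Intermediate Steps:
T = 208 (T = 28 - 6*(-30) = 28 + 180 = 208)
R = -1281/4 (R = (-42 - 1*1239)/4 = (-42 - 1239)/4 = (1/4)*(-1281) = -1281/4 ≈ -320.25)
(R + s(-41)) + T = (-1281/4 - 38/(-41)) + 208 = (-1281/4 - 38*(-1/41)) + 208 = (-1281/4 + 38/41) + 208 = -52369/164 + 208 = -18257/164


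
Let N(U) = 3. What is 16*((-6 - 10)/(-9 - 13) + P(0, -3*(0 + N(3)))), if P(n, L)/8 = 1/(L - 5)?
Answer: 192/77 ≈ 2.4935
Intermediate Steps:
P(n, L) = 8/(-5 + L) (P(n, L) = 8/(L - 5) = 8/(-5 + L))
16*((-6 - 10)/(-9 - 13) + P(0, -3*(0 + N(3)))) = 16*((-6 - 10)/(-9 - 13) + 8/(-5 - 3*(0 + 3))) = 16*(-16/(-22) + 8/(-5 - 3*3)) = 16*(-16*(-1/22) + 8/(-5 - 9)) = 16*(8/11 + 8/(-14)) = 16*(8/11 + 8*(-1/14)) = 16*(8/11 - 4/7) = 16*(12/77) = 192/77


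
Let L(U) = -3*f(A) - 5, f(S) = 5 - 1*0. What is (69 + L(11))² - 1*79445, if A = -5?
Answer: -77044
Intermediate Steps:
f(S) = 5 (f(S) = 5 + 0 = 5)
L(U) = -20 (L(U) = -3*5 - 5 = -15 - 5 = -20)
(69 + L(11))² - 1*79445 = (69 - 20)² - 1*79445 = 49² - 79445 = 2401 - 79445 = -77044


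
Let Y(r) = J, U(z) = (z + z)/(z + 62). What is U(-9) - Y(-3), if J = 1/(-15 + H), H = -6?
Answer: -325/1113 ≈ -0.29200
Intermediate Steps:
U(z) = 2*z/(62 + z) (U(z) = (2*z)/(62 + z) = 2*z/(62 + z))
J = -1/21 (J = 1/(-15 - 6) = 1/(-21) = -1/21 ≈ -0.047619)
Y(r) = -1/21
U(-9) - Y(-3) = 2*(-9)/(62 - 9) - 1*(-1/21) = 2*(-9)/53 + 1/21 = 2*(-9)*(1/53) + 1/21 = -18/53 + 1/21 = -325/1113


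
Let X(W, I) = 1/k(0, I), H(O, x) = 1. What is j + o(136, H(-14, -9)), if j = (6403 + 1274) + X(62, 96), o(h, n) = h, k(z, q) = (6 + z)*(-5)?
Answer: 234389/30 ≈ 7813.0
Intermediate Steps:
k(z, q) = -30 - 5*z
X(W, I) = -1/30 (X(W, I) = 1/(-30 - 5*0) = 1/(-30 + 0) = 1/(-30) = -1/30)
j = 230309/30 (j = (6403 + 1274) - 1/30 = 7677 - 1/30 = 230309/30 ≈ 7677.0)
j + o(136, H(-14, -9)) = 230309/30 + 136 = 234389/30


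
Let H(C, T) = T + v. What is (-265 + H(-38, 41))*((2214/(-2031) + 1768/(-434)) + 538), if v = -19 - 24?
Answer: -20900340276/146909 ≈ -1.4227e+5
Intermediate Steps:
v = -43
H(C, T) = -43 + T (H(C, T) = T - 43 = -43 + T)
(-265 + H(-38, 41))*((2214/(-2031) + 1768/(-434)) + 538) = (-265 + (-43 + 41))*((2214/(-2031) + 1768/(-434)) + 538) = (-265 - 2)*((2214*(-1/2031) + 1768*(-1/434)) + 538) = -267*((-738/677 - 884/217) + 538) = -267*(-758614/146909 + 538) = -267*78278428/146909 = -20900340276/146909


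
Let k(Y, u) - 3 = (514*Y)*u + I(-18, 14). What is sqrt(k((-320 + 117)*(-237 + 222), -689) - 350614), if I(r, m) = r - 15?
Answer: I*sqrt(1078725214) ≈ 32844.0*I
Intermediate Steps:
I(r, m) = -15 + r
k(Y, u) = -30 + 514*Y*u (k(Y, u) = 3 + ((514*Y)*u + (-15 - 18)) = 3 + (514*Y*u - 33) = 3 + (-33 + 514*Y*u) = -30 + 514*Y*u)
sqrt(k((-320 + 117)*(-237 + 222), -689) - 350614) = sqrt((-30 + 514*((-320 + 117)*(-237 + 222))*(-689)) - 350614) = sqrt((-30 + 514*(-203*(-15))*(-689)) - 350614) = sqrt((-30 + 514*3045*(-689)) - 350614) = sqrt((-30 - 1078374570) - 350614) = sqrt(-1078374600 - 350614) = sqrt(-1078725214) = I*sqrt(1078725214)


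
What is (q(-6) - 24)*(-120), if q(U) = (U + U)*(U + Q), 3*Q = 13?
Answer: 480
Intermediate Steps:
Q = 13/3 (Q = (⅓)*13 = 13/3 ≈ 4.3333)
q(U) = 2*U*(13/3 + U) (q(U) = (U + U)*(U + 13/3) = (2*U)*(13/3 + U) = 2*U*(13/3 + U))
(q(-6) - 24)*(-120) = ((⅔)*(-6)*(13 + 3*(-6)) - 24)*(-120) = ((⅔)*(-6)*(13 - 18) - 24)*(-120) = ((⅔)*(-6)*(-5) - 24)*(-120) = (20 - 24)*(-120) = -4*(-120) = 480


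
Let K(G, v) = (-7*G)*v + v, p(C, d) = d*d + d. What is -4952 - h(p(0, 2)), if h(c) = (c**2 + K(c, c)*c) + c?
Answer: -3518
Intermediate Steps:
p(C, d) = d + d**2 (p(C, d) = d**2 + d = d + d**2)
K(G, v) = v - 7*G*v (K(G, v) = -7*G*v + v = v - 7*G*v)
h(c) = c + c**2 + c**2*(1 - 7*c) (h(c) = (c**2 + (c*(1 - 7*c))*c) + c = (c**2 + c**2*(1 - 7*c)) + c = c + c**2 + c**2*(1 - 7*c))
-4952 - h(p(0, 2)) = -4952 - 2*(1 + 2)*(1 + 2*(1 + 2) - 2*(1 + 2)*(-1 + 7*(2*(1 + 2)))) = -4952 - 2*3*(1 + 2*3 - 2*3*(-1 + 7*(2*3))) = -4952 - 6*(1 + 6 - 1*6*(-1 + 7*6)) = -4952 - 6*(1 + 6 - 1*6*(-1 + 42)) = -4952 - 6*(1 + 6 - 1*6*41) = -4952 - 6*(1 + 6 - 246) = -4952 - 6*(-239) = -4952 - 1*(-1434) = -4952 + 1434 = -3518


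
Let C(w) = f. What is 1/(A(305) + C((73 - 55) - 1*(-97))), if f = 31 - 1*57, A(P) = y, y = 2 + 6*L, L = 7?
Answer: 1/18 ≈ 0.055556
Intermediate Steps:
y = 44 (y = 2 + 6*7 = 2 + 42 = 44)
A(P) = 44
f = -26 (f = 31 - 57 = -26)
C(w) = -26
1/(A(305) + C((73 - 55) - 1*(-97))) = 1/(44 - 26) = 1/18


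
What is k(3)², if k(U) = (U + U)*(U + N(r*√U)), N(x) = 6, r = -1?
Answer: 2916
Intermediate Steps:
k(U) = 2*U*(6 + U) (k(U) = (U + U)*(U + 6) = (2*U)*(6 + U) = 2*U*(6 + U))
k(3)² = (2*3*(6 + 3))² = (2*3*9)² = 54² = 2916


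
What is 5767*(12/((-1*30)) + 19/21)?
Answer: 305651/105 ≈ 2911.0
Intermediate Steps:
5767*(12/((-1*30)) + 19/21) = 5767*(12/(-30) + 19*(1/21)) = 5767*(12*(-1/30) + 19/21) = 5767*(-2/5 + 19/21) = 5767*(53/105) = 305651/105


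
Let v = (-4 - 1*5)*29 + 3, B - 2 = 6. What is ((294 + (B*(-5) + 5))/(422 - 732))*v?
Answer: 33411/155 ≈ 215.55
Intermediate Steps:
B = 8 (B = 2 + 6 = 8)
v = -258 (v = (-4 - 5)*29 + 3 = -9*29 + 3 = -261 + 3 = -258)
((294 + (B*(-5) + 5))/(422 - 732))*v = ((294 + (8*(-5) + 5))/(422 - 732))*(-258) = ((294 + (-40 + 5))/(-310))*(-258) = ((294 - 35)*(-1/310))*(-258) = (259*(-1/310))*(-258) = -259/310*(-258) = 33411/155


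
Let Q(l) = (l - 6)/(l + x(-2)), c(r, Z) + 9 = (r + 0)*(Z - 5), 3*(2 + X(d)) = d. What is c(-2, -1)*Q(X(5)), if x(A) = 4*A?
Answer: 57/25 ≈ 2.2800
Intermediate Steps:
X(d) = -2 + d/3
c(r, Z) = -9 + r*(-5 + Z) (c(r, Z) = -9 + (r + 0)*(Z - 5) = -9 + r*(-5 + Z))
Q(l) = (-6 + l)/(-8 + l) (Q(l) = (l - 6)/(l + 4*(-2)) = (-6 + l)/(l - 8) = (-6 + l)/(-8 + l))
c(-2, -1)*Q(X(5)) = (-9 - 5*(-2) - 1*(-2))*((-6 + (-2 + (⅓)*5))/(-8 + (-2 + (⅓)*5))) = (-9 + 10 + 2)*((-6 + (-2 + 5/3))/(-8 + (-2 + 5/3))) = 3*((-6 - ⅓)/(-8 - ⅓)) = 3*(-19/3/(-25/3)) = 3*(-3/25*(-19/3)) = 3*(19/25) = 57/25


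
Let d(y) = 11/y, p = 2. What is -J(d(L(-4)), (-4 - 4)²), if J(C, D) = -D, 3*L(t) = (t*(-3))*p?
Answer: 64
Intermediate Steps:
L(t) = -2*t (L(t) = ((t*(-3))*2)/3 = (-3*t*2)/3 = (-6*t)/3 = -2*t)
-J(d(L(-4)), (-4 - 4)²) = -(-1)*(-4 - 4)² = -(-1)*(-8)² = -(-1)*64 = -1*(-64) = 64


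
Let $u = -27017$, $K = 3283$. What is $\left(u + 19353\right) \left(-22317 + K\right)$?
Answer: $145876576$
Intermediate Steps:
$\left(u + 19353\right) \left(-22317 + K\right) = \left(-27017 + 19353\right) \left(-22317 + 3283\right) = \left(-7664\right) \left(-19034\right) = 145876576$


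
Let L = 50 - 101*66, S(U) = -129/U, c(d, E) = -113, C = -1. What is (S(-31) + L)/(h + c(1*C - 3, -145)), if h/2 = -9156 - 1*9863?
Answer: 204967/1182681 ≈ 0.17331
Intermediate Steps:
h = -38038 (h = 2*(-9156 - 1*9863) = 2*(-9156 - 9863) = 2*(-19019) = -38038)
L = -6616 (L = 50 - 6666 = -6616)
(S(-31) + L)/(h + c(1*C - 3, -145)) = (-129/(-31) - 6616)/(-38038 - 113) = (-129*(-1/31) - 6616)/(-38151) = (129/31 - 6616)*(-1/38151) = -204967/31*(-1/38151) = 204967/1182681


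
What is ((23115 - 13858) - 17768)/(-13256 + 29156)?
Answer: -2837/5300 ≈ -0.53528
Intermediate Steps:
((23115 - 13858) - 17768)/(-13256 + 29156) = (9257 - 17768)/15900 = -8511*1/15900 = -2837/5300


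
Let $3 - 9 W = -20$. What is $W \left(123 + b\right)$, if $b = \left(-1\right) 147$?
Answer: $- \frac{184}{3} \approx -61.333$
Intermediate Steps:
$b = -147$
$W = \frac{23}{9}$ ($W = \frac{1}{3} - - \frac{20}{9} = \frac{1}{3} + \frac{20}{9} = \frac{23}{9} \approx 2.5556$)
$W \left(123 + b\right) = \frac{23 \left(123 - 147\right)}{9} = \frac{23}{9} \left(-24\right) = - \frac{184}{3}$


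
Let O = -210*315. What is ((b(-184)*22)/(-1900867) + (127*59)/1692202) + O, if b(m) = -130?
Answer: -212781440540819949/3216650939134 ≈ -66150.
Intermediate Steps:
O = -66150
((b(-184)*22)/(-1900867) + (127*59)/1692202) + O = (-130*22/(-1900867) + (127*59)/1692202) - 66150 = (-2860*(-1/1900867) + 7493*(1/1692202)) - 66150 = (2860/1900867 + 7493/1692202) - 66150 = 19082894151/3216650939134 - 66150 = -212781440540819949/3216650939134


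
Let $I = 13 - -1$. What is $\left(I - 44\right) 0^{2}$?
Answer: $0$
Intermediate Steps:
$I = 14$ ($I = 13 + 1 = 14$)
$\left(I - 44\right) 0^{2} = \left(14 - 44\right) 0^{2} = \left(-30\right) 0 = 0$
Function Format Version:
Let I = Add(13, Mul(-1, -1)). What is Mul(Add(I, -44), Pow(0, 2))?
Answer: 0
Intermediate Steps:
I = 14 (I = Add(13, 1) = 14)
Mul(Add(I, -44), Pow(0, 2)) = Mul(Add(14, -44), Pow(0, 2)) = Mul(-30, 0) = 0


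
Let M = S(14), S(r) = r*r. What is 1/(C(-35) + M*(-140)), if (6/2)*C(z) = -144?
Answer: -1/27488 ≈ -3.6379e-5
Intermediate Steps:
S(r) = r²
M = 196 (M = 14² = 196)
C(z) = -48 (C(z) = (⅓)*(-144) = -48)
1/(C(-35) + M*(-140)) = 1/(-48 + 196*(-140)) = 1/(-48 - 27440) = 1/(-27488) = -1/27488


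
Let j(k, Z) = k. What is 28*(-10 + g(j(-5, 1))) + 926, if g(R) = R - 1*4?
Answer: 394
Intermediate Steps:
g(R) = -4 + R (g(R) = R - 4 = -4 + R)
28*(-10 + g(j(-5, 1))) + 926 = 28*(-10 + (-4 - 5)) + 926 = 28*(-10 - 9) + 926 = 28*(-19) + 926 = -532 + 926 = 394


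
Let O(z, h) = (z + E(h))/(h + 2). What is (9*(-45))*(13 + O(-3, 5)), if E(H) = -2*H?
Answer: -31590/7 ≈ -4512.9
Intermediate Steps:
O(z, h) = (z - 2*h)/(2 + h) (O(z, h) = (z - 2*h)/(h + 2) = (z - 2*h)/(2 + h))
(9*(-45))*(13 + O(-3, 5)) = (9*(-45))*(13 + (-3 - 2*5)/(2 + 5)) = -405*(13 + (-3 - 10)/7) = -405*(13 + (⅐)*(-13)) = -405*(13 - 13/7) = -405*78/7 = -31590/7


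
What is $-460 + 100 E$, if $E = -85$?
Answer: $-8960$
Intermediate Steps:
$-460 + 100 E = -460 + 100 \left(-85\right) = -460 - 8500 = -8960$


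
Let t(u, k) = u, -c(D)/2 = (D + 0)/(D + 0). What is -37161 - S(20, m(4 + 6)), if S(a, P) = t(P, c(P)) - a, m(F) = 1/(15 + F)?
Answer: -928526/25 ≈ -37141.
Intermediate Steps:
c(D) = -2 (c(D) = -2*(D + 0)/(D + 0) = -2*D/D = -2*1 = -2)
S(a, P) = P - a
-37161 - S(20, m(4 + 6)) = -37161 - (1/(15 + (4 + 6)) - 1*20) = -37161 - (1/(15 + 10) - 20) = -37161 - (1/25 - 20) = -37161 - 1*(-499/25) = -37161 + 499/25 = -928526/25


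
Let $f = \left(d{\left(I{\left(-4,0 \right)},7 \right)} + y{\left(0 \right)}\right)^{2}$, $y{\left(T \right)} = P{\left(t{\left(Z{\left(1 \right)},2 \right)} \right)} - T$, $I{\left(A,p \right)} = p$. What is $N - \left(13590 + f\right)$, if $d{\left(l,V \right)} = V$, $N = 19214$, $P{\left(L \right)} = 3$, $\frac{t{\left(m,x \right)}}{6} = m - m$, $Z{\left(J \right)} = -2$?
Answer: $5524$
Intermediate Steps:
$t{\left(m,x \right)} = 0$ ($t{\left(m,x \right)} = 6 \left(m - m\right) = 6 \cdot 0 = 0$)
$y{\left(T \right)} = 3 - T$
$f = 100$ ($f = \left(7 + \left(3 - 0\right)\right)^{2} = \left(7 + \left(3 + 0\right)\right)^{2} = \left(7 + 3\right)^{2} = 10^{2} = 100$)
$N - \left(13590 + f\right) = 19214 - \left(13590 + 100\right) = 19214 - 13690 = 5524$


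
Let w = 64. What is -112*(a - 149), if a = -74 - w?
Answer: 32144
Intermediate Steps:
a = -138 (a = -74 - 1*64 = -74 - 64 = -138)
-112*(a - 149) = -112*(-138 - 149) = -112*(-287) = 32144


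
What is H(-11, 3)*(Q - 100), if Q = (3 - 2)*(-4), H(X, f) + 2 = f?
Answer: -104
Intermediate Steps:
H(X, f) = -2 + f
Q = -4 (Q = 1*(-4) = -4)
H(-11, 3)*(Q - 100) = (-2 + 3)*(-4 - 100) = 1*(-104) = -104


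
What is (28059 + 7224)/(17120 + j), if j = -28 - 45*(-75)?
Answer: 35283/20467 ≈ 1.7239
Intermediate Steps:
j = 3347 (j = -28 + 3375 = 3347)
(28059 + 7224)/(17120 + j) = (28059 + 7224)/(17120 + 3347) = 35283/20467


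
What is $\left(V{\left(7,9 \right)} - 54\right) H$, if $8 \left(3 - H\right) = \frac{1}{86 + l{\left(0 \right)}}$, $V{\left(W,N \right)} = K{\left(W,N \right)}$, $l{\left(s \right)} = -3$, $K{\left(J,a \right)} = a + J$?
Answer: $- \frac{37829}{332} \approx -113.94$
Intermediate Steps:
$K{\left(J,a \right)} = J + a$
$V{\left(W,N \right)} = N + W$ ($V{\left(W,N \right)} = W + N = N + W$)
$H = \frac{1991}{664}$ ($H = 3 - \frac{1}{8 \left(86 - 3\right)} = 3 - \frac{1}{8 \cdot 83} = 3 - \frac{1}{664} = \frac{1991}{664} \approx 2.9985$)
$\left(V{\left(7,9 \right)} - 54\right) H = \left(\left(9 + 7\right) - 54\right) \frac{1991}{664} = \left(16 - 54\right) \frac{1991}{664} = \left(-38\right) \frac{1991}{664} = - \frac{37829}{332}$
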